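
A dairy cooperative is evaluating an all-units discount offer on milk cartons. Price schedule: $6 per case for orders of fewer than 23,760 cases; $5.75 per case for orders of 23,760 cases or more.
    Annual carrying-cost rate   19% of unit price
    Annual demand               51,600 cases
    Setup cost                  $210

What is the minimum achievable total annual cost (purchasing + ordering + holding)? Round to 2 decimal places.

$310,134.96

H₁ = 19%×$6 = $1.1400;  H₂ = 19%×$5.75 = $1.0925
EOQ₁ = √(2×51,600×210/1.1400) = 4,360.11  (< 23,760, feasible at tier 1)
EOQ₂ = √(2×51,600×210/1.0925) = 4,453.88  (< 23,760 → use Q = 23,760 at tier-2 price)
TC(tier 1 (EOQ₁), Q≈4,360.1) = $314,570.52
TC(tier 2, Q≈23,760.0) = $310,134.96
Minimum at tier 2: $310,134.96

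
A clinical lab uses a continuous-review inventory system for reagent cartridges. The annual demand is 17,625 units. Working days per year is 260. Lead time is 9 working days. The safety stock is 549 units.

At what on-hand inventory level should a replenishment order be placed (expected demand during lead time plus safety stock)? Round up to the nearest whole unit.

Daily demand d = 17,625 / 260 = 67.788 units/day
Demand during lead time = 67.788 × 9 = 610.10
Reorder point = 610.10 + 549 = 1,159.10 → round up

1,160 units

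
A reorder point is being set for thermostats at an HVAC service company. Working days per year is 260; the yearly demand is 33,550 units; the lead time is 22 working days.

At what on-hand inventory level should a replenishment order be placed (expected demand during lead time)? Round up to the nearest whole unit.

Daily demand d = 33,550 / 260 = 129.038 units/day
Demand during lead time = 129.038 × 22 = 2,838.85
Reorder point = 2,838.85 → round up

2,839 units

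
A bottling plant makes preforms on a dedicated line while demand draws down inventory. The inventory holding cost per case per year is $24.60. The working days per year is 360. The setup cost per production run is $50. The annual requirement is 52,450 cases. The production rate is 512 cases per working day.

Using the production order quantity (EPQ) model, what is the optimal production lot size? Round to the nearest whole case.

546 cases

d = 52,450/360 = 145.6944 cases/day;  effective holding cost H(1 − d/p) = 24.6·(1 − 145.6944/512) = 17.59984
Q* = √(2DS / H_eff) = √(2·52,450·50 / 17.59984) ≈ 545.91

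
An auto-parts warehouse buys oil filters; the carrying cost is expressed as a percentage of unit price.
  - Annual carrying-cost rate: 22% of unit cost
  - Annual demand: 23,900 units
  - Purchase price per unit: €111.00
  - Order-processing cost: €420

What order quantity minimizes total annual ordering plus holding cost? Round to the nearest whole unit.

H = i·C = 0.22 × €111 = €24.4200 per unit-year
EOQ = √(2DS/H) = √(2 × 23,900 × 420 / 24.42)
    = √(822,113.02) ≈ 906.70

907 units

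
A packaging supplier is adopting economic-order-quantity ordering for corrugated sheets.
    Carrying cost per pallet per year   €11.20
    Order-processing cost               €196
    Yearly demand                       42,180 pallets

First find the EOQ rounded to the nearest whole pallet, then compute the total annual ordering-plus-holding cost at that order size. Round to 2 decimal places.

€13,608.35

EOQ = √(2DS/H) = √(2 × 42,180 × 196 / 11.2)
    = √(1,476,300.00) ≈ 1,215.03 → Q = 1,215 pallets
Orders/yr = 42,180/1,215 = 34.716; ordering cost = 34.716 × €196 = €6,804.35
Average inventory = 1,215/2 = 607.5; holding cost = 607.5 × €11.2 = €6,804.00
Total = €6,804.35 + €6,804.00 = €13,608.35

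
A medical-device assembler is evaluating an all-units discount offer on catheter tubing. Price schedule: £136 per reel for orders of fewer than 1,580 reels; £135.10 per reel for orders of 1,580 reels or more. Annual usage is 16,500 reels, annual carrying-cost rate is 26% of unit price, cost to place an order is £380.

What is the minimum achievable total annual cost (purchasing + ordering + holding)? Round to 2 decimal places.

£2,260,867.89

H₁ = 26%×£136 = £35.3600;  H₂ = 26%×£135.10 = £35.1260
EOQ₁ = √(2×16,500×380/35.3600) = 595.51  (< 1,580, feasible at tier 1)
EOQ₂ = √(2×16,500×380/35.1260) = 597.50  (< 1,580 → use Q = 1,580 at tier-2 price)
TC(tier 1 (EOQ₁), Q≈595.5) = £2,265,057.41
TC(tier 2, Q≈1,580.0) = £2,260,867.89
Minimum at tier 2: £2,260,867.89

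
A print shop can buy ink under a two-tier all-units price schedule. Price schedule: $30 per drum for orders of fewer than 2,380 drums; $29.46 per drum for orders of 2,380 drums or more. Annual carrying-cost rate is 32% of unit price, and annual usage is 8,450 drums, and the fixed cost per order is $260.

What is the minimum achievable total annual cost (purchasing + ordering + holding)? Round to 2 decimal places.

H₁ = 32%×$30 = $9.6000;  H₂ = 32%×$29.46 = $9.4272
EOQ₁ = √(2×8,450×260/9.6000) = 676.54  (< 2,380, feasible at tier 1)
EOQ₂ = √(2×8,450×260/9.4272) = 682.71  (< 2,380 → use Q = 2,380 at tier-2 price)
TC(tier 1 (EOQ₁), Q≈676.5) = $259,994.80
TC(tier 2, Q≈2,380.0) = $261,078.48
Minimum at tier 1 (EOQ₁): $259,994.80

$259,994.80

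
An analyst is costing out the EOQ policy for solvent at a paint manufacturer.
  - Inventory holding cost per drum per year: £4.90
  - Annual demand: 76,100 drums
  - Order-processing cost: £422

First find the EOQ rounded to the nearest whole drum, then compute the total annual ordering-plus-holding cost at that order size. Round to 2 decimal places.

£17,740.33

2DS/H = 2·76,100·422/4.9 = 13,107,836.73
EOQ = √13,107,836.73 ≈ 3,620.47 → Q = 3,620 drums
Annual ordering cost = (D/Q)·S = (76,100/3,620) × 422 = £8,871.33
Annual holding cost  = (Q/2)·H = (3,620/2) × 4.9 = £8,869.00
Total = £8,871.33 + £8,869.00 = £17,740.33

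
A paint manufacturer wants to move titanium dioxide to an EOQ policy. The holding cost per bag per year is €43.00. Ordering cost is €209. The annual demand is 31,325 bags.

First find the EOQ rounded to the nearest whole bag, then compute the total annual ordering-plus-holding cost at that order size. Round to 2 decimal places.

Q* = √(2·D·S / H) = √(2·31,325·209 / 43) = √304,508.1 ≈ 551.82 → Q = 552 bags
Ordering: D/Q × S = 31,325/552 × €209 = €11,860.37
Holding:  Q/2 × H = 552/2 × €43 = €11,868.00
Total = €11,860.37 + €11,868.00 = €23,728.37

€23,728.37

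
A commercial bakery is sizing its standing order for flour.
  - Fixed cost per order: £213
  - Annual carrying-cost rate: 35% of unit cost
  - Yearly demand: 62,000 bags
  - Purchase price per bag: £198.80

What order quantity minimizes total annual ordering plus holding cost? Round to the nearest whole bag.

Holding cost per bag per year: H = 35% × £198.8 = £69.5800
EOQ = √(2DS/H) = √(2 × 62,000 × 213 / 69.58)
    = √(379,591.84) ≈ 616.11

616 bags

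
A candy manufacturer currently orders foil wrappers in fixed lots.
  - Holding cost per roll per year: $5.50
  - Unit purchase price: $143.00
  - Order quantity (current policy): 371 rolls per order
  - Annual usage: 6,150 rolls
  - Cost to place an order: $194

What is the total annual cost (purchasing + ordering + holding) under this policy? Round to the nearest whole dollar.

Ordering: D/Q × S = 6,150/371 × $194 = $3,215.90
Holding:  Q/2 × H = 371/2 × $5.5 = $1,020.25
Purchase cost = D·C = 6,150 × 143 = $879,450.00
Total = $3,215.90 + $1,020.25 + $879,450.00 = $883,686.15

$883,686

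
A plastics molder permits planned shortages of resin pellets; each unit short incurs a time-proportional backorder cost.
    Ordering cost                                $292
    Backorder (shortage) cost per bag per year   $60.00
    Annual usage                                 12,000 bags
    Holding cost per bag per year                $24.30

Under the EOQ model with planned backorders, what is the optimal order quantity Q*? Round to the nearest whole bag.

Q* = √(2DS/H) · √((H + b)/b)
   = √(2 × 12,000 × 292 / 24.3) · √((24.3 + 60) / 60)
   = 537.024 × 1.1853 ≈ 636.55

637 bags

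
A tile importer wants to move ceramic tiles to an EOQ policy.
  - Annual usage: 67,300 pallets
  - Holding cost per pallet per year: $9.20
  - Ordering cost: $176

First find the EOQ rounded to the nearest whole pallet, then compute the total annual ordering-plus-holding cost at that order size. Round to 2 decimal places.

2DS/H = 2·67,300·176/9.2 = 2,574,956.52
EOQ = √2,574,956.52 ≈ 1,604.67 → Q = 1,605 pallets
Annual ordering cost = (D/Q)·S = (67,300/1,605) × 176 = $7,379.94
Annual holding cost  = (Q/2)·H = (1,605/2) × 9.2 = $7,383.00
Total = $7,379.94 + $7,383.00 = $14,762.94

$14,762.94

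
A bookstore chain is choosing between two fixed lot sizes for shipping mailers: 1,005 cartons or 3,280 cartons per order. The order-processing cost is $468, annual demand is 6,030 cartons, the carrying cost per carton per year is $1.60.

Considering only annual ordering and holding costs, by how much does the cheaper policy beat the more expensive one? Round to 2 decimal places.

$127.62

For each Q, cost = (D/Q)·S + (Q/2)·H.
TC(1,005) = (6,030/1,005)×468 + (1,005/2)×1.6 = $3,612.00
TC(3,280) = (6,030/3,280)×468 + (3,280/2)×1.6 = $3,484.38
Lots of 3,280 are cheaper by $127.62.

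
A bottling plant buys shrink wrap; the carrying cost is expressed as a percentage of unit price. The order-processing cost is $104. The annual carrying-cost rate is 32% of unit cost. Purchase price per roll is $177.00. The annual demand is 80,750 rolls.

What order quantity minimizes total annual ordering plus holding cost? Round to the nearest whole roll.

545 rolls

H = i·C = 0.32 × $177 = $56.6400 per roll-year
EOQ = √(2DS/H) = √(2 × 80,750 × 104 / 56.64)
    = √(296,539.55) ≈ 544.55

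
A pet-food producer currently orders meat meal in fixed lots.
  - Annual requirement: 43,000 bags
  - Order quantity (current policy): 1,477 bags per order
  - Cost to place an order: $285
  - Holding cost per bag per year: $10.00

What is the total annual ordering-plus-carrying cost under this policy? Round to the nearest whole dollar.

Ordering: D/Q × S = 43,000/1,477 × $285 = $8,297.22
Holding:  Q/2 × H = 1,477/2 × $10 = $7,385.00
Total = $8,297.22 + $7,385.00 = $15,682.22

$15,682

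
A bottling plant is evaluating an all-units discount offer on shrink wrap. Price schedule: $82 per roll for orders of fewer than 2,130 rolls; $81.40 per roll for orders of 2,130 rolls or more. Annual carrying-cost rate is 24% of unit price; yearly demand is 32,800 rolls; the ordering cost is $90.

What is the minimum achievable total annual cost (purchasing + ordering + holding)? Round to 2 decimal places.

$2,692,111.76

H₁ = 24%×$82 = $19.6800;  H₂ = 24%×$81.40 = $19.5360
EOQ₁ = √(2×32,800×90/19.6800) = 547.72  (< 2,130, feasible at tier 1)
EOQ₂ = √(2×32,800×90/19.5360) = 549.74  (< 2,130 → use Q = 2,130 at tier-2 price)
TC(tier 1 (EOQ₁), Q≈547.7) = $2,700,379.18
TC(tier 2, Q≈2,130.0) = $2,692,111.76
Minimum at tier 2: $2,692,111.76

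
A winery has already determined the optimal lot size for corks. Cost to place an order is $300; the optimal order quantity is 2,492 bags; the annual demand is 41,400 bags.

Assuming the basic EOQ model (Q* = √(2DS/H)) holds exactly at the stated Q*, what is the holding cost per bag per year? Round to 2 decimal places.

$4.00

Since Q* = (2DS/H)^½, squaring gives Q*²·H = 2DS.
H = 2DS / Q² = 2 × 41,400 × 300 / 2,492² = 4.0000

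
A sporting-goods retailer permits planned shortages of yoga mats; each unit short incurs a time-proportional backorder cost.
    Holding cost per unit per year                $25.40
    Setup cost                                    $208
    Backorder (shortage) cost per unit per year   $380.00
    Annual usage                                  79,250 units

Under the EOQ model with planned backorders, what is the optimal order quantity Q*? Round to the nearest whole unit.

Basic EOQ = √(2·79,250·208/25.4) = 1,139.277
Backorder adjustment √((H+b)/b) = √((25.4+380)/380) = 1.0329
Q* = 1,139.277 × 1.0329 ≈ 1,176.74

1,177 units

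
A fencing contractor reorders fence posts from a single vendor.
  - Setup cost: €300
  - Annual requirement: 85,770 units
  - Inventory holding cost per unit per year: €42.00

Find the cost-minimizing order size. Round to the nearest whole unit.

1,107 units

Optimal lot size Q* = (2 × 85,770 × €300 / €42)^½ ≈ 1,106.93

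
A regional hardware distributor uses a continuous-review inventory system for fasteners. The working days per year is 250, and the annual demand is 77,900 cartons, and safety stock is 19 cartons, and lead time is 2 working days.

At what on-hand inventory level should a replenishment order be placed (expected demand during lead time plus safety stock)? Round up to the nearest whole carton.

643 cartons

Daily demand d = 77,900 / 250 = 311.600 cartons/day
Demand during lead time = 311.600 × 2 = 623.20
Reorder point = 623.20 + 19 = 642.20 → round up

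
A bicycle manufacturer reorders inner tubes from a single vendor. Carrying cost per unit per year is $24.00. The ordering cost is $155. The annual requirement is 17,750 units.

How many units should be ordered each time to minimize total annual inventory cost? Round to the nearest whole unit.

479 units

Optimal lot size Q* = (2 × 17,750 × $155 / $24)^½ ≈ 478.82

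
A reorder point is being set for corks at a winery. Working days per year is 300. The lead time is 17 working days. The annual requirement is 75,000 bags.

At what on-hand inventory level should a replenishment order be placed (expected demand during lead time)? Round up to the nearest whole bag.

4,250 bags

Daily demand d = 75,000 / 300 = 250.000 bags/day
Demand during lead time = 250.000 × 17 = 4,250.00
Reorder point = 4,250.00 → round up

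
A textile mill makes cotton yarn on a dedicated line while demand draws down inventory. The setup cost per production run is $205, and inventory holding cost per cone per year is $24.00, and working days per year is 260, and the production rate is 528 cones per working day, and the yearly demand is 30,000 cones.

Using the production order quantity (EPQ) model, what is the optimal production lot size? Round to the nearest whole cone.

810 cones

Daily demand d = 30,000/260 = 115.385; p = 528; 1 − d/p = 0.78147
EPQ = √(2DS / (H(1 − d/p)))
    = √(2 × 30,000 × 205 / (24 × 0.78147)) ≈ 809.83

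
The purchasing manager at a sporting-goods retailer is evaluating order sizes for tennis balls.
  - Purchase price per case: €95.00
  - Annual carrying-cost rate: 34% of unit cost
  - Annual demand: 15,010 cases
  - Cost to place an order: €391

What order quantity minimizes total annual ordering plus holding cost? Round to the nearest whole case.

H = i·C = 0.34 × €95 = €32.3000 per case-year
2DS/H = 2·15,010·391/32.3 = 363,400.00
EOQ = √363,400.00 ≈ 602.83

603 cases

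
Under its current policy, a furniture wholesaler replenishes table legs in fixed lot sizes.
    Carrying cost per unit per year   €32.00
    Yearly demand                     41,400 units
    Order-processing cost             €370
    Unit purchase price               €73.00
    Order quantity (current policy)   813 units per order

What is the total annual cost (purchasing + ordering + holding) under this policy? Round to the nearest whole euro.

Ordering: D/Q × S = 41,400/813 × €370 = €18,841.33
Holding:  Q/2 × H = 813/2 × €32 = €13,008.00
Purchase cost = D·C = 41,400 × 73 = €3,022,200.00
Total = €18,841.33 + €13,008.00 + €3,022,200.00 = €3,054,049.33

€3,054,049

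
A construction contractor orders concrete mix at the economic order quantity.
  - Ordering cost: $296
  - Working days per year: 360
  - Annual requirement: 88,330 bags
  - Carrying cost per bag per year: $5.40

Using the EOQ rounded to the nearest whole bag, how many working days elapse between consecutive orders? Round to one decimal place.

EOQ = √(2DS/H) = √(2 × 88,330 × 296 / 5.4)
    = √(9,683,585.19) ≈ 3,111.85 → Q = 3,112 bags
Days between orders = 360 / (D/Q) = 360 / 28.384 ≈ 12.683

12.7 days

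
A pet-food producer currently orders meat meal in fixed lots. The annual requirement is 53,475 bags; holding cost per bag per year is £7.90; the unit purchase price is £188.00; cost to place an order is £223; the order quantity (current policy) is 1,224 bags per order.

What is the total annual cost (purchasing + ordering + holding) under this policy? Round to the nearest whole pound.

Annual ordering cost = (D/Q)·S = (53,475/1,224) × 223 = £9,742.59
Annual holding cost  = (Q/2)·H = (1,224/2) × 7.9 = £4,834.80
Purchase cost = D·C = 53,475 × 188 = £10,053,300.00
Total = £9,742.59 + £4,834.80 + £10,053,300.00 = £10,067,877.39

£10,067,877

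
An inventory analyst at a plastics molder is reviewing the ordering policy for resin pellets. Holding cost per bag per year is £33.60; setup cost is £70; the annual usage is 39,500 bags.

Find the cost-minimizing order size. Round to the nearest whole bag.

406 bags

EOQ = √(2DS/H) = √(2 × 39,500 × 70 / 33.6)
    = √(164,583.33) ≈ 405.69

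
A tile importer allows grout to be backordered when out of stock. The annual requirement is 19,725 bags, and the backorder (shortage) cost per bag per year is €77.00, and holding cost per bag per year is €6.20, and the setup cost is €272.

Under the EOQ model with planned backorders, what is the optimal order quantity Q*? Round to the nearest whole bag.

1,368 bags

Basic EOQ = √(2·19,725·272/6.2) = 1,315.564
Backorder adjustment √((H+b)/b) = √((6.2+77)/77) = 1.0395
Q* = 1,315.564 × 1.0395 ≈ 1,367.50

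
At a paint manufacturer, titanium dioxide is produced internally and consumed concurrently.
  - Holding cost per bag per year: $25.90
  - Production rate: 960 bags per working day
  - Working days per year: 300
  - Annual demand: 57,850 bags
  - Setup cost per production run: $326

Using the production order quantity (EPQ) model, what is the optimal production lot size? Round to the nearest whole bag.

Daily demand d = 57,850/300 = 192.833; p = 960; 1 − d/p = 0.79913
EPQ = √(2DS / (H(1 − d/p)))
    = √(2 × 57,850 × 326 / (25.9 × 0.79913)) ≈ 1,349.95

1,350 bags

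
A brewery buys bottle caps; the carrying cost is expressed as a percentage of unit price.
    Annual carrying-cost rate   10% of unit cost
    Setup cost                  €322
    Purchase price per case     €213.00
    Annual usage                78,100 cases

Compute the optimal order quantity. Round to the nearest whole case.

1,537 cases

Carrying cost H = €213 × 10% = €21.3000/case/yr
2DS/H = 2·78,100·322/21.3 = 2,361,333.33
EOQ = √2,361,333.33 ≈ 1,536.66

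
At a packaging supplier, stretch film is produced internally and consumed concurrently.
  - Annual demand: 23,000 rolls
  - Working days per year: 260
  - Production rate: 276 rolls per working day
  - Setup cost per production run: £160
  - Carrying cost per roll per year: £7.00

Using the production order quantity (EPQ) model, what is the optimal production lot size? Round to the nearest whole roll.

Daily demand d = 23,000/260 = 88.462; p = 276; 1 − d/p = 0.67949
EPQ = √(2DS / (H(1 − d/p)))
    = √(2 × 23,000 × 160 / (7 × 0.67949)) ≈ 1,243.94

1,244 rolls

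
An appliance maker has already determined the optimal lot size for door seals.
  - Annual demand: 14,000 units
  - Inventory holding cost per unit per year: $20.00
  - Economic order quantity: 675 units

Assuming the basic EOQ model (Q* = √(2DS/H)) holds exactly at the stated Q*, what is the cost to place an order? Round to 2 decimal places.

$325.45

EOQ relation: Q² = 2DS/H, so rearrange for the unknown.
S = Q²H / (2D) = 675² × 20 / (2 × 14,000) = 325.4464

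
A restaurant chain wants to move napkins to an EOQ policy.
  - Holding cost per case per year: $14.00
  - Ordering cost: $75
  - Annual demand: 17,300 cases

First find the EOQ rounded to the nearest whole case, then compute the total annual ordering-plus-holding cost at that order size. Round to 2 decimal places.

$6,027.44

EOQ = √(2DS/H) = √(2 × 17,300 × 75 / 14)
    = √(185,357.14) ≈ 430.53 → Q = 431 cases
Orders/yr = 17,300/431 = 40.139; ordering cost = 40.139 × $75 = $3,010.44
Average inventory = 431/2 = 215.5; holding cost = 215.5 × $14 = $3,017.00
Total = $3,010.44 + $3,017.00 = $6,027.44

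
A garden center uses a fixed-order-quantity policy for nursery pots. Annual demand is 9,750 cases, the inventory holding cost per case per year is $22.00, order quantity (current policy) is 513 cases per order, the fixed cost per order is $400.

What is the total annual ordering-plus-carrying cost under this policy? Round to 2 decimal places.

Ordering: D/Q × S = 9,750/513 × $400 = $7,602.34
Holding:  Q/2 × H = 513/2 × $22 = $5,643.00
Total = $7,602.34 + $5,643.00 = $13,245.34

$13,245.34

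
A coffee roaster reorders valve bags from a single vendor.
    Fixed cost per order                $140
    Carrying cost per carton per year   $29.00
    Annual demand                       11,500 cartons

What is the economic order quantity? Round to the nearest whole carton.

EOQ = √(2DS/H) = √(2 × 11,500 × 140 / 29)
    = √(111,034.48) ≈ 333.22

333 cartons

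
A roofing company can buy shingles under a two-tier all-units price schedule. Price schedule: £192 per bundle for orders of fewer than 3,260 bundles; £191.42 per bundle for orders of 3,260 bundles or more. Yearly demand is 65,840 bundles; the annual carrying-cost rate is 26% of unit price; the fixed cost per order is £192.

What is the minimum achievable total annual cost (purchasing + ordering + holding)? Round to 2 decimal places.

£12,676,806.12

H₁ = 26%×£192 = £49.9200;  H₂ = 26%×£191.42 = £49.7692
EOQ₁ = √(2×65,840×192/49.9200) = 711.66  (< 3,260, feasible at tier 1)
EOQ₂ = √(2×65,840×192/49.7692) = 712.74  (< 3,260 → use Q = 3,260 at tier-2 price)
TC(tier 1 (EOQ₁), Q≈711.7) = £12,676,806.12
TC(tier 2, Q≈3,260.0) = £12,688,094.29
Minimum at tier 1 (EOQ₁): £12,676,806.12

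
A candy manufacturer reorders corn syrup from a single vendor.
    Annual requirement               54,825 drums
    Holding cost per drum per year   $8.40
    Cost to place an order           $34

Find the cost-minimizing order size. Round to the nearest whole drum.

666 drums

2DS/H = 2·54,825·34/8.4 = 443,821.43
EOQ = √443,821.43 ≈ 666.20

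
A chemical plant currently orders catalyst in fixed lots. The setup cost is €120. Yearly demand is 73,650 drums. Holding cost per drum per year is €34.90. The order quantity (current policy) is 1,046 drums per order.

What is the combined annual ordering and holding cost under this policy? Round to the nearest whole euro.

Orders/yr = 73,650/1,046 = 70.411; ordering cost = 70.411 × €120 = €8,449.33
Average inventory = 1,046/2 = 523; holding cost = 523 × €34.9 = €18,252.70
Total = €8,449.33 + €18,252.70 = €26,702.03

€26,702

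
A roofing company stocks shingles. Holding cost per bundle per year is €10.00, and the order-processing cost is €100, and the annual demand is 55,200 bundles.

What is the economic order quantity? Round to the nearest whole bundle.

1,051 bundles

Optimal lot size Q* = (2 × 55,200 × €100 / €10)^½ ≈ 1,050.71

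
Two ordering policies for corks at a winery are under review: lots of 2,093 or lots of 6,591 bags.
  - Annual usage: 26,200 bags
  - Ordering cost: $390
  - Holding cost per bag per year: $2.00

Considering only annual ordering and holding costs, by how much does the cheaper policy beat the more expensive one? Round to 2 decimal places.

$1,166.31

Annual cost at Q: ordering D·S/Q plus holding Q·H/2.
TC(2,093) = (26,200/2,093)×390 + (2,093/2)×2 = $6,974.99
TC(6,591) = (26,200/6,591)×390 + (6,591/2)×2 = $8,141.30
|ΔTC| = |$6,974.99 − $8,141.30| = $1,166.31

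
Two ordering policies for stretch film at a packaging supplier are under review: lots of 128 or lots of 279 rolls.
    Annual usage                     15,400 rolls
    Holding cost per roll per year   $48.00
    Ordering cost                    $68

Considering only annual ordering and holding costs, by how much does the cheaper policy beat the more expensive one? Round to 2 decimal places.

Annual cost at Q: ordering D·S/Q plus holding Q·H/2.
TC(128) = (15,400/128)×68 + (128/2)×48 = $11,253.25
TC(279) = (15,400/279)×68 + (279/2)×48 = $10,449.41
|ΔTC| = |$11,253.25 − $10,449.41| = $803.84

$803.84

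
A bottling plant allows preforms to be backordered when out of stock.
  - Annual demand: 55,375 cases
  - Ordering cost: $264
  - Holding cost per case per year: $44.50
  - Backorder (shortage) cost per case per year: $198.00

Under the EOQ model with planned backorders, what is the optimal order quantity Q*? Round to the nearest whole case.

Basic EOQ = √(2·55,375·264/44.5) = 810.576
Backorder adjustment √((H+b)/b) = √((44.5+198)/198) = 1.1067
Q* = 810.576 × 1.1067 ≈ 897.05

897 cases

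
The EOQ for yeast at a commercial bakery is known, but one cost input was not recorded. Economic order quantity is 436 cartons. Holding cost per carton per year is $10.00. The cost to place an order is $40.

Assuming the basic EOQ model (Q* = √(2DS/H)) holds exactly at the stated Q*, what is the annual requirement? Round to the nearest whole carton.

23,762 cartons per year

From Q* = √(2DS/H) ⇒ Q*² = 2DS/H.
D = Q²H / (2S) = 436² × 10 / (2 × 40) = 23,762.00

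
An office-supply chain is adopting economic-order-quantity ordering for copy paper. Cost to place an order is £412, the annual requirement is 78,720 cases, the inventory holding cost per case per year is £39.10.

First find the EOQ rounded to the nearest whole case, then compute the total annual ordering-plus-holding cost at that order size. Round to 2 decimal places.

Optimal lot size Q* = (2 × 78,720 × £412 / £39.1)^½ ≈ 1,288.01 → Q = 1,288 cases
Annual ordering cost = (D/Q)·S = (78,720/1,288) × 412 = £25,180.62
Annual holding cost  = (Q/2)·H = (1,288/2) × 39.1 = £25,180.40
Total = £25,180.62 + £25,180.40 = £50,361.02

£50,361.02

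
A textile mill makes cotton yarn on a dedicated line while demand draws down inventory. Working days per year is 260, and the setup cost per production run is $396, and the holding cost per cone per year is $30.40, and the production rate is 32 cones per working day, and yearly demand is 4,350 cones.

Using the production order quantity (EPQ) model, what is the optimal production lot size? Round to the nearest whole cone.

487 cones

Daily demand d = 4,350/260 = 16.731; p = 32; 1 − d/p = 0.47716
EPQ = √(2DS / (H(1 − d/p)))
    = √(2 × 4,350 × 396 / (30.4 × 0.47716)) ≈ 487.35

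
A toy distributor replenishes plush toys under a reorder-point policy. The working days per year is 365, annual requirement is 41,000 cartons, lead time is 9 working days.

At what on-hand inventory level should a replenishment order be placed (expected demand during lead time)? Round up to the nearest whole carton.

Daily demand d = 41,000 / 365 = 112.329 cartons/day
Demand during lead time = 112.329 × 9 = 1,010.96
Reorder point = 1,010.96 → round up

1,011 cartons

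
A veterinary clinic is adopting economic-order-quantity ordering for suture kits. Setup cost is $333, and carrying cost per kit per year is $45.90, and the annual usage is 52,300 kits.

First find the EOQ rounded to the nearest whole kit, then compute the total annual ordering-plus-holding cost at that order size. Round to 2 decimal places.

$39,984.74

Optimal lot size Q* = (2 × 52,300 × $333 / $45.9)^½ ≈ 871.13 → Q = 871 kits
Ordering: D/Q × S = 52,300/871 × $333 = $19,995.29
Holding:  Q/2 × H = 871/2 × $45.9 = $19,989.45
Total = $19,995.29 + $19,989.45 = $39,984.74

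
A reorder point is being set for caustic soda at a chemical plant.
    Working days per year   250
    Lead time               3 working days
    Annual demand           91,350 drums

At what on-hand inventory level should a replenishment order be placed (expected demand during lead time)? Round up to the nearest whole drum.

Daily demand d = 91,350 / 250 = 365.400 drums/day
Demand during lead time = 365.400 × 3 = 1,096.20
Reorder point = 1,096.20 → round up

1,097 drums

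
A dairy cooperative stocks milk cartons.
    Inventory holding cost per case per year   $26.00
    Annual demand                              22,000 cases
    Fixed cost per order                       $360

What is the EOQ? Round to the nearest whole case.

2DS/H = 2·22,000·360/26 = 609,230.77
EOQ = √609,230.77 ≈ 780.53

781 cases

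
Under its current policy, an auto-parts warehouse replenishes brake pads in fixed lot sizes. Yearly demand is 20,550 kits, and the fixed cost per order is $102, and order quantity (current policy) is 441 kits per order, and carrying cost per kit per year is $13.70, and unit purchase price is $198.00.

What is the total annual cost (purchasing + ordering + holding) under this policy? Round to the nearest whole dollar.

Orders/yr = 20,550/441 = 46.599; ordering cost = 46.599 × $102 = $4,753.06
Average inventory = 441/2 = 220.5; holding cost = 220.5 × $13.7 = $3,020.85
Purchase cost = D·C = 20,550 × 198 = $4,068,900.00
Total = $4,753.06 + $3,020.85 + $4,068,900.00 = $4,076,673.91

$4,076,674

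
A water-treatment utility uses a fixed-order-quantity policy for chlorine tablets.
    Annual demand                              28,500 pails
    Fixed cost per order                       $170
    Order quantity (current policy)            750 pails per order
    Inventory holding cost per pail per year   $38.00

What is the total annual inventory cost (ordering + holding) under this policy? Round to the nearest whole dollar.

Ordering: D/Q × S = 28,500/750 × $170 = $6,460.00
Holding:  Q/2 × H = 750/2 × $38 = $14,250.00
Total = $6,460.00 + $14,250.00 = $20,710.00

$20,710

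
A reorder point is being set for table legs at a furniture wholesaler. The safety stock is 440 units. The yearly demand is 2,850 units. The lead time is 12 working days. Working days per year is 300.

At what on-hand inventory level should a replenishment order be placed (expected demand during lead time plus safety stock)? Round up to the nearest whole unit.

Daily demand d = 2,850 / 300 = 9.500 units/day
Demand during lead time = 9.500 × 12 = 114.00
Reorder point = 114.00 + 440 = 554.00 → round up

554 units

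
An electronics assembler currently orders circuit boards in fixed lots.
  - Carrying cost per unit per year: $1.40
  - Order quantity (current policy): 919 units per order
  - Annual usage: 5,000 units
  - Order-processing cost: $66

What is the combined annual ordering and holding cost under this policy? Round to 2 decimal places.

$1,002.39

Ordering: D/Q × S = 5,000/919 × $66 = $359.09
Holding:  Q/2 × H = 919/2 × $1.4 = $643.30
Total = $359.09 + $643.30 = $1,002.39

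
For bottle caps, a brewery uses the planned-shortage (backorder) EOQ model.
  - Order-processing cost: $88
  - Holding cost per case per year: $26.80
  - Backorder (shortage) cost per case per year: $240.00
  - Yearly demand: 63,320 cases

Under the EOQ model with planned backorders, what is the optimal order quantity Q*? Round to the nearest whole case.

Q* = √(2DS/H) · √((H + b)/b)
   = √(2 × 63,320 × 88 / 26.8) · √((26.8 + 240) / 240)
   = 644.851 × 1.0544 ≈ 679.90

680 cases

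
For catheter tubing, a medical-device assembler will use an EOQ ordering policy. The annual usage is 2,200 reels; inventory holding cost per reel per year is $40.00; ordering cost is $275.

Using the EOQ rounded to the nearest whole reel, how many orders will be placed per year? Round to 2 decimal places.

Q* = √(2·D·S / H) = √(2·2,200·275 / 40) = √30,250.0 ≈ 173.93 → Q = 174
N = D/Q = 2,200/174 ≈ 12.644 orders/yr

12.64 orders per year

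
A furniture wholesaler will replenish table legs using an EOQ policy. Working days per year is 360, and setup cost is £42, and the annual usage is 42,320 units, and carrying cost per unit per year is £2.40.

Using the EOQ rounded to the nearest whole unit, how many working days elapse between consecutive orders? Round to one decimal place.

2DS/H = 2·42,320·42/2.4 = 1,481,200.00
EOQ = √1,481,200.00 ≈ 1,217.05 → Q = 1,217 units
Days between orders = 360 / (D/Q) = 360 / 34.774 ≈ 10.353

10.4 days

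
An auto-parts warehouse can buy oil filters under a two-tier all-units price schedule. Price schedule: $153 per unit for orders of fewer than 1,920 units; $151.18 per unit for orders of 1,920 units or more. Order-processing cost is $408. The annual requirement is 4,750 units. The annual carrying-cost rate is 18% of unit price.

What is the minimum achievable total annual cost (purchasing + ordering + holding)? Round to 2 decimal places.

$737,081.75

H₁ = 18%×$153 = $27.5400;  H₂ = 18%×$151.18 = $27.2124
EOQ₁ = √(2×4,750×408/27.5400) = 375.15  (< 1,920, feasible at tier 1)
EOQ₂ = √(2×4,750×408/27.2124) = 377.41  (< 1,920 → use Q = 1,920 at tier-2 price)
TC(tier 1 (EOQ₁), Q≈375.2) = $737,081.75
TC(tier 2, Q≈1,920.0) = $745,238.28
Minimum at tier 1 (EOQ₁): $737,081.75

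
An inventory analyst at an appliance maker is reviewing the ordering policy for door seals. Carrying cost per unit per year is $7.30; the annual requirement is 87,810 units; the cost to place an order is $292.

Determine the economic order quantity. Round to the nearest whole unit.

2,650 units

Optimal lot size Q* = (2 × 87,810 × $292 / $7.3)^½ ≈ 2,650.43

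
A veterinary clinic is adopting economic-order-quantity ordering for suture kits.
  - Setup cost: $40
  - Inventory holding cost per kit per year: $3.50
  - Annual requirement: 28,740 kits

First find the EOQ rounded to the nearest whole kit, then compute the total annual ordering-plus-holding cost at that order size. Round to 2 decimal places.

$2,836.76

Q* = √(2·D·S / H) = √(2·28,740·40 / 3.5) = √656,914.3 ≈ 810.50 → Q = 811 kits
Orders/yr = 28,740/811 = 35.438; ordering cost = 35.438 × $40 = $1,417.51
Average inventory = 811/2 = 405.5; holding cost = 405.5 × $3.5 = $1,419.25
Total = $1,417.51 + $1,419.25 = $2,836.76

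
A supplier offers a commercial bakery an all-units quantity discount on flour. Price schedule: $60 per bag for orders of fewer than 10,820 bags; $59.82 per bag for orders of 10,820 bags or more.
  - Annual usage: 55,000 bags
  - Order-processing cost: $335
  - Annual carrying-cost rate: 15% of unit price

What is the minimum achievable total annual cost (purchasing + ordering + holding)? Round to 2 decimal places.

H₁ = 15%×$60 = $9.0000;  H₂ = 15%×$59.82 = $8.9730
EOQ₁ = √(2×55,000×335/9.0000) = 2,023.47  (< 10,820, feasible at tier 1)
EOQ₂ = √(2×55,000×335/8.9730) = 2,026.52  (< 10,820 → use Q = 10,820 at tier-2 price)
TC(tier 1 (EOQ₁), Q≈2,023.5) = $3,318,211.26
TC(tier 2, Q≈10,820.0) = $3,340,346.80
Minimum at tier 1 (EOQ₁): $3,318,211.26

$3,318,211.26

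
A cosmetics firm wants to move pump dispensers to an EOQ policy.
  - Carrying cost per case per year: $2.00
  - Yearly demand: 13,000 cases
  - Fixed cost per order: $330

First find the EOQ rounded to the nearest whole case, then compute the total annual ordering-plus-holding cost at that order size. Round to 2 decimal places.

$4,142.46

2DS/H = 2·13,000·330/2 = 4,290,000.00
EOQ = √4,290,000.00 ≈ 2,071.23 → Q = 2,071 cases
Orders/yr = 13,000/2,071 = 6.277; ordering cost = 6.277 × $330 = $2,071.46
Average inventory = 2,071/2 = 1035.5; holding cost = 1035.5 × $2 = $2,071.00
Total = $2,071.46 + $2,071.00 = $4,142.46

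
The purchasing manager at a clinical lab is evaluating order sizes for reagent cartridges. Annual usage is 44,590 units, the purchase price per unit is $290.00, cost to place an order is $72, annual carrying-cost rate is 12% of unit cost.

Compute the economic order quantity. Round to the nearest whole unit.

430 units

Carrying cost H = $290 × 12% = $34.8000/unit/yr
Q* = √(2·D·S / H) = √(2·44,590·72 / 34.8) = √184,510.3 ≈ 429.55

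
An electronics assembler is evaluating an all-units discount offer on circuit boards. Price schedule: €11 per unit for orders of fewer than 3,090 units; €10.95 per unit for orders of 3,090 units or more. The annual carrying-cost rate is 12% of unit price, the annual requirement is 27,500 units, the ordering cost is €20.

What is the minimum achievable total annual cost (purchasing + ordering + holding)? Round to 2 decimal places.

H₁ = 12%×€11 = €1.3200;  H₂ = 12%×€10.95 = €1.3140
EOQ₁ = √(2×27,500×20/1.3200) = 912.87  (< 3,090, feasible at tier 1)
EOQ₂ = √(2×27,500×20/1.3140) = 914.95  (< 3,090 → use Q = 3,090 at tier-2 price)
TC(tier 1 (EOQ₁), Q≈912.9) = €303,704.99
TC(tier 2, Q≈3,090.0) = €303,333.12
Minimum at tier 2: €303,333.12

€303,333.12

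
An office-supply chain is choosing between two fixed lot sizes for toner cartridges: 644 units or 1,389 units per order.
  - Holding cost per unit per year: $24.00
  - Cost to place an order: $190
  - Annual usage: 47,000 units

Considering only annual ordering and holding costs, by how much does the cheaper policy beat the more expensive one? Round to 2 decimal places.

$1,502.63

TC(Q) = (D/Q)S + (Q/2)H
TC(644) = (47,000/644)×190 + (644/2)×24 = $21,594.46
TC(1,389) = (47,000/1,389)×190 + (1,389/2)×24 = $23,097.09
|ΔTC| = |$21,594.46 − $23,097.09| = $1,502.63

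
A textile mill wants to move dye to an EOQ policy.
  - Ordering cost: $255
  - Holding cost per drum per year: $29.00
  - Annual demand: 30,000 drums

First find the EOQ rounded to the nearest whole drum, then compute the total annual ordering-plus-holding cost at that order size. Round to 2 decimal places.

2DS/H = 2·30,000·255/29 = 527,586.21
EOQ = √527,586.21 ≈ 726.35 → Q = 726 drums
Orders/yr = 30,000/726 = 41.322; ordering cost = 41.322 × $255 = $10,537.19
Average inventory = 726/2 = 363; holding cost = 363 × $29 = $10,527.00
Total = $10,537.19 + $10,527.00 = $21,064.19

$21,064.19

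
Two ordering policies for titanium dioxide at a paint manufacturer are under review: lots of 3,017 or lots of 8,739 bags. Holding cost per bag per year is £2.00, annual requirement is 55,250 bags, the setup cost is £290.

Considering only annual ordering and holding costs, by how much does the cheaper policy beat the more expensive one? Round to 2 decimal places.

£2,244.71

Annual cost at Q: ordering D·S/Q plus holding Q·H/2.
TC(3,017) = (55,250/3,017)×290 + (3,017/2)×2 = £8,327.74
TC(8,739) = (55,250/8,739)×290 + (8,739/2)×2 = £10,572.45
Cheaper: Q = 3,017.  Difference = £2,244.71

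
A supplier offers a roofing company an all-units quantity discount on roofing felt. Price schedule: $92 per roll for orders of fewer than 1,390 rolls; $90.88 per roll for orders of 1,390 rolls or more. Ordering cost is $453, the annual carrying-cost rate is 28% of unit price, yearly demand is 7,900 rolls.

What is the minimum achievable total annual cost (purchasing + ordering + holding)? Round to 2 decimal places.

H₁ = 28%×$92 = $25.7600;  H₂ = 28%×$90.88 = $25.4464
EOQ₁ = √(2×7,900×453/25.7600) = 527.11  (< 1,390, feasible at tier 1)
EOQ₂ = √(2×7,900×453/25.4464) = 530.35  (< 1,390 → use Q = 1,390 at tier-2 price)
TC(tier 1 (EOQ₁), Q≈527.1) = $740,378.46
TC(tier 2, Q≈1,390.0) = $738,211.85
Minimum at tier 2: $738,211.85

$738,211.85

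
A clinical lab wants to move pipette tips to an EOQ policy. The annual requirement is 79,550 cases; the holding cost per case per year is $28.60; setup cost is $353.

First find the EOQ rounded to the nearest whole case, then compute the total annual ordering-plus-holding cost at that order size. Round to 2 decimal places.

Optimal lot size Q* = (2 × 79,550 × $353 / $28.6)^½ ≈ 1,401.33 → Q = 1,401 cases
Ordering: D/Q × S = 79,550/1,401 × $353 = $20,043.65
Holding:  Q/2 × H = 1,401/2 × $28.6 = $20,034.30
Total = $20,043.65 + $20,034.30 = $40,077.95

$40,077.95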